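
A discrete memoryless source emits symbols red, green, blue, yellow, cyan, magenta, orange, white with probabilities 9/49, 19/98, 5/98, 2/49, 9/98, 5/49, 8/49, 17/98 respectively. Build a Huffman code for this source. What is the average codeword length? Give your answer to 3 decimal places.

Repeatedly combine the two least-probable nodes; the expected code length is the sum of the merged weights.
merge 2/49 + 5/98 → 9/98
merge 9/98 + 9/98 → 9/49
merge 5/49 + 8/49 → 13/49
merge 17/98 + 9/49 → 5/14
merge 9/49 + 19/98 → 37/98
merge 13/49 + 5/14 → 61/98
merge 37/98 + 61/98 → 1
L = 9/98 + 9/49 + 13/49 + 5/14 + 37/98 + 61/98 + 1 = 142/49 ≈ 2.898 bits/symbol.

2.898 bits/symbol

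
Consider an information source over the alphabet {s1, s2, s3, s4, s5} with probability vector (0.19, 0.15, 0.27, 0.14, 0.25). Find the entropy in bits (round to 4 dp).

H = −Σ pᵢ log₂ pᵢ.
−0.19·log₂(0.19) = 0.4552
−0.15·log₂(0.15) = 0.4105
−0.27·log₂(0.27) = 0.5100
−0.14·log₂(0.14) = 0.3971
−0.25·log₂(0.25) = 0.5000
Sum ≈ 2.2729 → 2.2729 bits.

2.2729 bits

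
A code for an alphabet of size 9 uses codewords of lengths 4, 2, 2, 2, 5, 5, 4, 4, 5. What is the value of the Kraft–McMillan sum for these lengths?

With common denominator 2^5 = 32: Σ 2^(−ℓᵢ) = 2/32 + 8/32 + 8/32 + 8/32 + 1/32 + 1/32 + 2/32 + 2/32 + 1/32 = 33/32 = 1.03125.

1.03125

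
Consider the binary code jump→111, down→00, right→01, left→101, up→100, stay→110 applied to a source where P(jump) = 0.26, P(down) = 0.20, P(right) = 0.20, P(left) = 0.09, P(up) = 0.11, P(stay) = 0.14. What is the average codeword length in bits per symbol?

L̄ = Σ pᵢ·ℓᵢ = 0.26·3 + 0.20·2 + 0.20·2 + 0.09·3 + 0.11·3 + 0.14·3 = 2.6 bits/symbol.

2.6 bits/symbol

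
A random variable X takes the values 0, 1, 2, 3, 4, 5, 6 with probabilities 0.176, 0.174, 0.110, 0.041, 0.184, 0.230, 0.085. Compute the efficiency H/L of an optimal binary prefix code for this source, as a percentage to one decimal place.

Entropy H = −Σ p log₂ p ≈ 2.6586 bits.
Huffman merges: 41/1000+17/200→63/500; 11/100+63/500→59/250; 87/500+22/125→7/20; 23/125+23/100→207/500; 59/250+7/20→293/500; 207/500+293/500→1. L = 339/125 ≈ 2.7120.
Efficiency = H/L = 2.6586/2.7120 = 98.0%.

98.0%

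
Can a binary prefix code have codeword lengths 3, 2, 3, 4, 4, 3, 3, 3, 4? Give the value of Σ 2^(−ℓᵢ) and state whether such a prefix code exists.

With common denominator 2^4 = 16: Σ 2^(−ℓᵢ) = 2/16 + 4/16 + 2/16 + 1/16 + 1/16 + 2/16 + 2/16 + 2/16 + 1/16 = 17/16 = 1.0625.
Kraft's inequality requires Σ ≤ 1; here Σ = 1.0625 > 1, so no such prefix code exists.

1.0625; no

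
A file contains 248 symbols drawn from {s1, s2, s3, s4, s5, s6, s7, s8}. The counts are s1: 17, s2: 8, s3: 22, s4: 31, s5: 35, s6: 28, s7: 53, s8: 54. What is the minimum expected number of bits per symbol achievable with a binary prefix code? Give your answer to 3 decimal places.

Probabilities are the counts divided by 248.
Repeatedly combine the two least-probable nodes; the expected code length is the sum of the merged weights.
merge 1/31 + 17/248 → 25/248
merge 11/124 + 25/248 → 47/248
merge 7/62 + 1/8 → 59/248
merge 35/248 + 47/248 → 41/124
merge 53/248 + 27/124 → 107/248
merge 59/248 + 41/124 → 141/248
merge 107/248 + 141/248 → 1
L = 25/248 + 47/248 + 59/248 + 41/124 + 107/248 + 141/248 + 1 = 709/248 ≈ 2.859 bits/symbol.

2.859 bits/symbol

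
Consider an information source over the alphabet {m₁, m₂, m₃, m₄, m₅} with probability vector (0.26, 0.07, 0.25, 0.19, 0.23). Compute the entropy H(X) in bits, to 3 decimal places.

2.217 bits

H = −Σ pᵢ log₂ pᵢ.
−0.26·log₂(0.26) = 0.5053
−0.07·log₂(0.07) = 0.2686
−0.25·log₂(0.25) = 0.5000
−0.19·log₂(0.19) = 0.4552
−0.23·log₂(0.23) = 0.4877
Sum ≈ 2.2167 → 2.217 bits.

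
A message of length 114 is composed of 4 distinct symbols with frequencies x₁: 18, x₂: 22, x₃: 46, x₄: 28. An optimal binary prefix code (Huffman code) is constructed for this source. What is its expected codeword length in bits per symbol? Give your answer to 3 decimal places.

Probabilities are the counts divided by 114.
Repeatedly combine the two least-probable nodes; the expected code length is the sum of the merged weights.
merge 3/19 + 11/57 → 20/57
merge 14/57 + 20/57 → 34/57
merge 23/57 + 34/57 → 1
L = 20/57 + 34/57 + 1 = 37/19 ≈ 1.947 bits/symbol.

1.947 bits/symbol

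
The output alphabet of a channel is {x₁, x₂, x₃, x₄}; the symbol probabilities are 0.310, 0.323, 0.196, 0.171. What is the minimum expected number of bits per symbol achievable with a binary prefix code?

Repeatedly combine the two least-probable nodes; the expected code length is the sum of the merged weights.
merge 171/1000 + 49/250 → 367/1000
merge 31/100 + 323/1000 → 633/1000
merge 367/1000 + 633/1000 → 1
L = 367/1000 + 633/1000 + 1 = 2 bits/symbol.

2 bits/symbol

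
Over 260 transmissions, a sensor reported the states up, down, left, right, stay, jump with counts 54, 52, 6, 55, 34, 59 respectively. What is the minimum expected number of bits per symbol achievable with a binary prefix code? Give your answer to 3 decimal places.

Probabilities are the counts divided by 260.
Repeatedly combine the two least-probable nodes; the expected code length is the sum of the merged weights.
merge 3/130 + 17/130 → 2/13
merge 2/13 + 1/5 → 23/65
merge 27/130 + 11/52 → 109/260
merge 59/260 + 23/65 → 151/260
merge 109/260 + 151/260 → 1
L = 2/13 + 23/65 + 109/260 + 151/260 + 1 = 163/65 ≈ 2.508 bits/symbol.

2.508 bits/symbol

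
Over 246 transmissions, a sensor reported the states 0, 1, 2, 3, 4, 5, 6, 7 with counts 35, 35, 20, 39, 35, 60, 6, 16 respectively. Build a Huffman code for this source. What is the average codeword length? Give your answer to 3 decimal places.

Probabilities are the counts divided by 246.
Repeatedly combine the two least-probable nodes; the expected code length is the sum of the merged weights.
merge 1/41 + 8/123 → 11/123
merge 10/123 + 11/123 → 7/41
merge 35/246 + 35/246 → 35/123
merge 35/246 + 13/82 → 37/123
merge 7/41 + 10/41 → 17/41
merge 35/123 + 37/123 → 24/41
merge 17/41 + 24/41 → 1
L = 11/123 + 7/41 + 35/123 + 37/123 + 17/41 + 24/41 + 1 = 350/123 ≈ 2.846 bits/symbol.

2.846 bits/symbol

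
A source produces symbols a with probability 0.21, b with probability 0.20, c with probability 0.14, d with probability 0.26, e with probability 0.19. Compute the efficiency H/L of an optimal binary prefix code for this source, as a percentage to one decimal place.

98.5%

Entropy H = −Σ p log₂ p ≈ 2.2948 bits.
Huffman merges: 7/50+19/100→33/100; 1/5+21/100→41/100; 13/50+33/100→59/100; 41/100+59/100→1. L = 233/100 ≈ 2.3300.
Efficiency = H/L = 2.2948/2.3300 = 98.5%.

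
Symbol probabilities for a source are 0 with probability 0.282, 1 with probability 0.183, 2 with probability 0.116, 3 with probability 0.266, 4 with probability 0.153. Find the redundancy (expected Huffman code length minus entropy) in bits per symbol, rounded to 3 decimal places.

0.023 bits

Entropy H = −Σ p log₂ p ≈ 2.2464 bits.
Huffman merges: 29/250+153/1000→269/1000; 183/1000+133/500→449/1000; 269/1000+141/500→551/1000; 449/1000+551/1000→1. L = 2269/1000 ≈ 2.2690.
L − H = 2.2690 − 2.2464 = 0.023 bits.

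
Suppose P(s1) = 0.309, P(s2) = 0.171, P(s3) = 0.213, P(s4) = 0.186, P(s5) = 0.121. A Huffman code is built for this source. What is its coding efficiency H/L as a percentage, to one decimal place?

98.4%

Entropy H = −Σ p log₂ p ≈ 2.2545 bits.
Huffman merges: 121/1000+171/1000→73/250; 93/500+213/1000→399/1000; 73/250+309/1000→601/1000; 399/1000+601/1000→1. L = 573/250 ≈ 2.2920.
Efficiency = H/L = 2.2545/2.2920 = 98.4%.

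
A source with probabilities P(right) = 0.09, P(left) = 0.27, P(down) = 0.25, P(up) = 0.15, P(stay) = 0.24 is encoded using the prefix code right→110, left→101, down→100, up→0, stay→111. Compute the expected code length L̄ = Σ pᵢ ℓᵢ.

2.7 bits/symbol

L̄ = Σ pᵢ·ℓᵢ = 0.09·3 + 0.27·3 + 0.25·3 + 0.15·1 + 0.24·3 = 2.7 bits/symbol.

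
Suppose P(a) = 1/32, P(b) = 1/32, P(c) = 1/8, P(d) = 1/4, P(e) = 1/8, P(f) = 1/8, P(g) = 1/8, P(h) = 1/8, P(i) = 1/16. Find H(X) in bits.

2.9375 bits

Each probability is a power of 1/2, so log₂(1/p) is an integer.
H = Σ p·log₂(1/p) = 1/32·5 + 1/32·5 + 1/8·3 + 1/4·2 + 1/8·3 + 1/8·3 + 1/8·3 + 1/8·3 + 1/16·4 = 2.9375 bits.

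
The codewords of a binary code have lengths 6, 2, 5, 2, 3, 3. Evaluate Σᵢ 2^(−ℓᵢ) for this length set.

0.796875

With common denominator 2^6 = 64: Σ 2^(−ℓᵢ) = 1/64 + 16/64 + 2/64 + 16/64 + 8/64 + 8/64 = 51/64 = 0.796875.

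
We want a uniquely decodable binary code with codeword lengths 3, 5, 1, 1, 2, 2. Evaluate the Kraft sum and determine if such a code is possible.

With common denominator 2^5 = 32: Σ 2^(−ℓᵢ) = 4/32 + 1/32 + 16/32 + 16/32 + 8/32 + 8/32 = 53/32 = 1.65625.
Kraft's inequality requires Σ ≤ 1; here Σ = 1.65625 > 1, so no such prefix code exists.

1.65625; no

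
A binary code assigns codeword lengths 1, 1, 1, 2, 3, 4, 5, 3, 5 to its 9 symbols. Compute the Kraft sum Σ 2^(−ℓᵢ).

2.125

With common denominator 2^5 = 32: Σ 2^(−ℓᵢ) = 16/32 + 16/32 + 16/32 + 8/32 + 4/32 + 2/32 + 1/32 + 4/32 + 1/32 = 68/32 = 2.125.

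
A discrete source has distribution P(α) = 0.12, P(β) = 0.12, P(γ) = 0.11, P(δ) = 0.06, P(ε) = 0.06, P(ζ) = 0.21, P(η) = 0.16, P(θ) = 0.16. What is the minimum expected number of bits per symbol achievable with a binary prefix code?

2.91 bits/symbol

Repeatedly combine the two least-probable nodes; the expected code length is the sum of the merged weights.
merge 3/50 + 3/50 → 3/25
merge 11/100 + 3/25 → 23/100
merge 3/25 + 3/25 → 6/25
merge 4/25 + 4/25 → 8/25
merge 21/100 + 23/100 → 11/25
merge 6/25 + 8/25 → 14/25
merge 11/25 + 14/25 → 1
L = 3/25 + 23/100 + 6/25 + 8/25 + 11/25 + 14/25 + 1 = 291/100 = 2.91 bits/symbol.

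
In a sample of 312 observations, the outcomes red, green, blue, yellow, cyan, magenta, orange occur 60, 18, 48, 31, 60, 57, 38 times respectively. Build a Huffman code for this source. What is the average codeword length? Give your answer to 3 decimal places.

2.772 bits/symbol

Probabilities are the counts divided by 312.
Repeatedly combine the two least-probable nodes; the expected code length is the sum of the merged weights.
merge 3/52 + 31/312 → 49/312
merge 19/156 + 2/13 → 43/156
merge 49/312 + 19/104 → 53/156
merge 5/26 + 5/26 → 5/13
merge 43/156 + 53/156 → 8/13
merge 5/13 + 8/13 → 1
L = 49/312 + 43/156 + 53/156 + 5/13 + 8/13 + 1 = 865/312 ≈ 2.772 bits/symbol.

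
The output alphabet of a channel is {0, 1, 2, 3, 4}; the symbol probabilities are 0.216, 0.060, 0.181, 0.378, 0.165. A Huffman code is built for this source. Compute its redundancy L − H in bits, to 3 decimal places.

0.098 bits

Entropy H = −Σ p log₂ p ≈ 2.1269 bits.
Huffman merges: 3/50+33/200→9/40; 181/1000+27/125→397/1000; 9/40+189/500→603/1000; 397/1000+603/1000→1. L = 89/40 ≈ 2.2250.
L − H = 2.2250 − 2.1269 = 0.098 bits.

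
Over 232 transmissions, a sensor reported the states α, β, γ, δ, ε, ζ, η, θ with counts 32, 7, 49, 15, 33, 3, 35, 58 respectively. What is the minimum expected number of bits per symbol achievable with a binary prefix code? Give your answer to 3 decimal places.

Probabilities are the counts divided by 232.
Repeatedly combine the two least-probable nodes; the expected code length is the sum of the merged weights.
merge 3/232 + 7/232 → 5/116
merge 5/116 + 15/232 → 25/232
merge 25/232 + 4/29 → 57/232
merge 33/232 + 35/232 → 17/58
merge 49/232 + 57/232 → 53/116
merge 1/4 + 17/58 → 63/116
merge 53/116 + 63/116 → 1
L = 5/116 + 25/232 + 57/232 + 17/58 + 53/116 + 63/116 + 1 = 78/29 ≈ 2.690 bits/symbol.

2.690 bits/symbol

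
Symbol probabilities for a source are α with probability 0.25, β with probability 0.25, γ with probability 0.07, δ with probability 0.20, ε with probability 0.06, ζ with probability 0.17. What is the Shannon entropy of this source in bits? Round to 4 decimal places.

H = −Σ pᵢ log₂ pᵢ.
−0.25·log₂(0.25) = 0.5000
−0.25·log₂(0.25) = 0.5000
−0.07·log₂(0.07) = 0.2686
−0.20·log₂(0.20) = 0.4644
−0.06·log₂(0.06) = 0.2435
−0.17·log₂(0.17) = 0.4346
Sum ≈ 2.4111 → 2.4111 bits.

2.4111 bits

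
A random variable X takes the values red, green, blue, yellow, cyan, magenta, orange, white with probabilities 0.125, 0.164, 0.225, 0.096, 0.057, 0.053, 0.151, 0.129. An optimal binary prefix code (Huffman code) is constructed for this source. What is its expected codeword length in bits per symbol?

Repeatedly combine the two least-probable nodes; the expected code length is the sum of the merged weights.
merge 53/1000 + 57/1000 → 11/100
merge 12/125 + 11/100 → 103/500
merge 1/8 + 129/1000 → 127/500
merge 151/1000 + 41/250 → 63/200
merge 103/500 + 9/40 → 431/1000
merge 127/500 + 63/200 → 569/1000
merge 431/1000 + 569/1000 → 1
L = 11/100 + 103/500 + 127/500 + 63/200 + 431/1000 + 569/1000 + 1 = 577/200 = 2.885 bits/symbol.

2.885 bits/symbol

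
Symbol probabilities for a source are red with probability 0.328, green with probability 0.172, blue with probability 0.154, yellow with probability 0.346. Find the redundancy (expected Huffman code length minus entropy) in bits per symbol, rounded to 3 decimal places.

Entropy H = −Σ p log₂ p ≈ 1.9097 bits.
Huffman merges: 77/500+43/250→163/500; 163/500+41/125→327/500; 173/500+327/500→1. L = 99/50 ≈ 1.9800.
L − H = 1.9800 − 1.9097 = 0.070 bits.

0.070 bits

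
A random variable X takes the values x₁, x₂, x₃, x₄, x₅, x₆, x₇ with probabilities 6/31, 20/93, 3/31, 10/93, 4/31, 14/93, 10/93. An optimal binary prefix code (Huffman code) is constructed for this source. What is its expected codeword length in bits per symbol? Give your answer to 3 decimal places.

2.785 bits/symbol

Repeatedly combine the two least-probable nodes; the expected code length is the sum of the merged weights.
merge 3/31 + 10/93 → 19/93
merge 10/93 + 4/31 → 22/93
merge 14/93 + 6/31 → 32/93
merge 19/93 + 20/93 → 13/31
merge 22/93 + 32/93 → 18/31
merge 13/31 + 18/31 → 1
L = 19/93 + 22/93 + 32/93 + 13/31 + 18/31 + 1 = 259/93 ≈ 2.785 bits/symbol.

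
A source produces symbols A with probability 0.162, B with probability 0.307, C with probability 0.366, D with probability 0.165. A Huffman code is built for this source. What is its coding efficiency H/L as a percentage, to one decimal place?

Entropy H = −Σ p log₂ p ≈ 1.9081 bits.
Huffman merges: 81/500+33/200→327/1000; 307/1000+327/1000→317/500; 183/500+317/500→1. L = 1961/1000 ≈ 1.9610.
Efficiency = H/L = 1.9081/1.9610 = 97.3%.

97.3%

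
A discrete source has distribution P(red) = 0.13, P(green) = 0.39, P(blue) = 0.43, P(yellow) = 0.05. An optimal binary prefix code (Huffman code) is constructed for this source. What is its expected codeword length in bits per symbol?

Repeatedly combine the two least-probable nodes; the expected code length is the sum of the merged weights.
merge 1/20 + 13/100 → 9/50
merge 9/50 + 39/100 → 57/100
merge 43/100 + 57/100 → 1
L = 9/50 + 57/100 + 1 = 7/4 = 1.75 bits/symbol.

1.75 bits/symbol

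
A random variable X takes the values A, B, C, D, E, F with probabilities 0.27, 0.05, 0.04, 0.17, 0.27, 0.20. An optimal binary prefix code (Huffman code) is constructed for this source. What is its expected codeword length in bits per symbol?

Repeatedly combine the two least-probable nodes; the expected code length is the sum of the merged weights.
merge 1/25 + 1/20 → 9/100
merge 9/100 + 17/100 → 13/50
merge 1/5 + 13/50 → 23/50
merge 27/100 + 27/100 → 27/50
merge 23/50 + 27/50 → 1
L = 9/100 + 13/50 + 23/50 + 27/50 + 1 = 47/20 = 2.35 bits/symbol.

2.35 bits/symbol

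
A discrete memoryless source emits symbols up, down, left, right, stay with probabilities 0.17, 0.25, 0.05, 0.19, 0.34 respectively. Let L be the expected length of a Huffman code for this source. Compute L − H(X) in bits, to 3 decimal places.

0.085 bits

Entropy H = −Σ p log₂ p ≈ 2.1351 bits.
Huffman merges: 1/20+17/100→11/50; 19/100+11/50→41/100; 1/4+17/50→59/100; 41/100+59/100→1. L = 111/50 ≈ 2.2200.
L − H = 2.2200 − 2.1351 = 0.085 bits.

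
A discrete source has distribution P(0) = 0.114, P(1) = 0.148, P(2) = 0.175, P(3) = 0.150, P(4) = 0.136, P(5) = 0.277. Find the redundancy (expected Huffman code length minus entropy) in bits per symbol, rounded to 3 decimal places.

Entropy H = −Σ p log₂ p ≈ 2.5201 bits.
Huffman merges: 57/500+17/125→1/4; 37/250+3/20→149/500; 7/40+1/4→17/40; 277/1000+149/500→23/40; 17/40+23/40→1. L = 637/250 ≈ 2.5480.
L − H = 2.5480 − 2.5201 = 0.028 bits.

0.028 bits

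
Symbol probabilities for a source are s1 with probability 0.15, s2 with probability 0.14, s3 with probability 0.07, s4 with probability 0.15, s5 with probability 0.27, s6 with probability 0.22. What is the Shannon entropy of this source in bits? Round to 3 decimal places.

H = −Σ pᵢ log₂ pᵢ.
−0.15·log₂(0.15) = 0.4105
−0.14·log₂(0.14) = 0.3971
−0.07·log₂(0.07) = 0.2686
−0.15·log₂(0.15) = 0.4105
−0.27·log₂(0.27) = 0.5100
−0.22·log₂(0.22) = 0.4806
Sum ≈ 2.4773 → 2.477 bits.

2.477 bits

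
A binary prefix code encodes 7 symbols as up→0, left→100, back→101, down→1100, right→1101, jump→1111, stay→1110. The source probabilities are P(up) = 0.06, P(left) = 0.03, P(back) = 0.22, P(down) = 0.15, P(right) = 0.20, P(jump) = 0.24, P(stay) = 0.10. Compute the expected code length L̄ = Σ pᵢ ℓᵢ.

3.57 bits/symbol

L̄ = Σ pᵢ·ℓᵢ = 0.06·1 + 0.03·3 + 0.22·3 + 0.15·4 + 0.20·4 + 0.24·4 + 0.10·4 = 3.57 bits/symbol.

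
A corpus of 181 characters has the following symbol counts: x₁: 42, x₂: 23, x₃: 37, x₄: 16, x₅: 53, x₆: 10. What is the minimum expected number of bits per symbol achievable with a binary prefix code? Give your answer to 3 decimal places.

Probabilities are the counts divided by 181.
Repeatedly combine the two least-probable nodes; the expected code length is the sum of the merged weights.
merge 10/181 + 16/181 → 26/181
merge 23/181 + 26/181 → 49/181
merge 37/181 + 42/181 → 79/181
merge 49/181 + 53/181 → 102/181
merge 79/181 + 102/181 → 1
L = 26/181 + 49/181 + 79/181 + 102/181 + 1 = 437/181 ≈ 2.414 bits/symbol.

2.414 bits/symbol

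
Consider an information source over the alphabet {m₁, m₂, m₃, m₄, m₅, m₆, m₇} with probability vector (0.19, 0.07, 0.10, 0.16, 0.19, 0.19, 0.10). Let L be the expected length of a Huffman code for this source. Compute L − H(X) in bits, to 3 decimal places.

0.068 bits

Entropy H = −Σ p log₂ p ≈ 2.7216 bits.
Huffman merges: 7/100+1/10→17/100; 1/10+4/25→13/50; 17/100+19/100→9/25; 19/100+19/100→19/50; 13/50+9/25→31/50; 19/50+31/50→1. L = 279/100 ≈ 2.7900.
L − H = 2.7900 − 2.7216 = 0.068 bits.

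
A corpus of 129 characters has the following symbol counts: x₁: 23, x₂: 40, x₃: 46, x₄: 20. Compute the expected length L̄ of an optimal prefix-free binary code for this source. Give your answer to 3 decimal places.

1.977 bits/symbol

Probabilities are the counts divided by 129.
Repeatedly combine the two least-probable nodes; the expected code length is the sum of the merged weights.
merge 20/129 + 23/129 → 1/3
merge 40/129 + 1/3 → 83/129
merge 46/129 + 83/129 → 1
L = 1/3 + 83/129 + 1 = 85/43 ≈ 1.977 bits/symbol.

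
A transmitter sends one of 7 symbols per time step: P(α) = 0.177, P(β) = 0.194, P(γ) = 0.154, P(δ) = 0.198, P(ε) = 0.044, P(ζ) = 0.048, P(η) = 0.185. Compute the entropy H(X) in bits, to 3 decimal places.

2.638 bits

H = −Σ pᵢ log₂ pᵢ.
−0.177·log₂(0.177) = 0.4422
−0.194·log₂(0.194) = 0.4590
−0.154·log₂(0.154) = 0.4156
−0.198·log₂(0.198) = 0.4626
−0.044·log₂(0.044) = 0.1983
−0.048·log₂(0.048) = 0.2103
−0.185·log₂(0.185) = 0.4504
Sum ≈ 2.6383 → 2.638 bits.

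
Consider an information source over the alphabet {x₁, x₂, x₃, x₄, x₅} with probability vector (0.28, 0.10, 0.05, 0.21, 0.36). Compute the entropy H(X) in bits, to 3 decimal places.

H = −Σ pᵢ log₂ pᵢ.
−0.28·log₂(0.28) = 0.5142
−0.10·log₂(0.10) = 0.3322
−0.05·log₂(0.05) = 0.2161
−0.21·log₂(0.21) = 0.4728
−0.36·log₂(0.36) = 0.5306
Sum ≈ 2.0659 → 2.066 bits.

2.066 bits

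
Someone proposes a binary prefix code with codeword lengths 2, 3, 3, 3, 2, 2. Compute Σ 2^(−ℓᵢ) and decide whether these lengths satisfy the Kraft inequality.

1.125; no

With common denominator 2^3 = 8: Σ 2^(−ℓᵢ) = 2/8 + 1/8 + 1/8 + 1/8 + 2/8 + 2/8 = 9/8 = 1.125.
Kraft's inequality requires Σ ≤ 1; here Σ = 1.125 > 1, so no such prefix code exists.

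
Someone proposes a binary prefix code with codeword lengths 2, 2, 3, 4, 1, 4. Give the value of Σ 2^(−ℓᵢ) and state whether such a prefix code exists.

With common denominator 2^4 = 16: Σ 2^(−ℓᵢ) = 4/16 + 4/16 + 2/16 + 1/16 + 8/16 + 1/16 = 20/16 = 1.25.
Kraft's inequality requires Σ ≤ 1; here Σ = 1.25 > 1, so no such prefix code exists.

1.25; no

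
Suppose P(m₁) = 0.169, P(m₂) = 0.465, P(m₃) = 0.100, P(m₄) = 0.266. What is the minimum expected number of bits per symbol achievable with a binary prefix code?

1.804 bits/symbol

Repeatedly combine the two least-probable nodes; the expected code length is the sum of the merged weights.
merge 1/10 + 169/1000 → 269/1000
merge 133/500 + 269/1000 → 107/200
merge 93/200 + 107/200 → 1
L = 269/1000 + 107/200 + 1 = 451/250 = 1.804 bits/symbol.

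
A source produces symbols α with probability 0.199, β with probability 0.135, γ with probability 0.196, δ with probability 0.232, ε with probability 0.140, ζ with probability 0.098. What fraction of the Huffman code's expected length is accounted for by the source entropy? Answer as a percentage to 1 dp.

Entropy H = −Σ p log₂ p ≈ 2.5288 bits.
Huffman merges: 49/500+27/200→233/1000; 7/50+49/250→42/125; 199/1000+29/125→431/1000; 233/1000+42/125→569/1000; 431/1000+569/1000→1. L = 2569/1000 ≈ 2.5690.
Efficiency = H/L = 2.5288/2.5690 = 98.4%.

98.4%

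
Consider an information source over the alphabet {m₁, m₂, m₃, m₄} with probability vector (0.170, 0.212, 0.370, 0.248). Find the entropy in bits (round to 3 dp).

1.939 bits

H = −Σ pᵢ log₂ pᵢ.
−0.170·log₂(0.170) = 0.4346
−0.212·log₂(0.212) = 0.4744
−0.370·log₂(0.370) = 0.5307
−0.248·log₂(0.248) = 0.4989
Sum ≈ 1.9386 → 1.939 bits.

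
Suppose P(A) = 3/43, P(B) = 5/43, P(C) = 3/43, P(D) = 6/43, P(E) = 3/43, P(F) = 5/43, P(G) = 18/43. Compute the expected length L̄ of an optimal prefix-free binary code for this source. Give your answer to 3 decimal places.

Repeatedly combine the two least-probable nodes; the expected code length is the sum of the merged weights.
merge 3/43 + 3/43 → 6/43
merge 3/43 + 5/43 → 8/43
merge 5/43 + 6/43 → 11/43
merge 6/43 + 8/43 → 14/43
merge 11/43 + 14/43 → 25/43
merge 18/43 + 25/43 → 1
L = 6/43 + 8/43 + 11/43 + 14/43 + 25/43 + 1 = 107/43 ≈ 2.488 bits/symbol.

2.488 bits/symbol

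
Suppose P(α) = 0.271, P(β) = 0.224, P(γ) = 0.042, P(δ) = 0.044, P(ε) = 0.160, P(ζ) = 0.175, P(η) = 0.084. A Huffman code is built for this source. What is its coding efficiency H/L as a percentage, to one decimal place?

Entropy H = −Σ p log₂ p ≈ 2.5476 bits.
Huffman merges: 21/500+11/250→43/500; 21/250+43/500→17/100; 4/25+17/100→33/100; 7/40+28/125→399/1000; 271/1000+33/100→601/1000; 399/1000+601/1000→1. L = 1293/500 ≈ 2.5860.
Efficiency = H/L = 2.5476/2.5860 = 98.5%.

98.5%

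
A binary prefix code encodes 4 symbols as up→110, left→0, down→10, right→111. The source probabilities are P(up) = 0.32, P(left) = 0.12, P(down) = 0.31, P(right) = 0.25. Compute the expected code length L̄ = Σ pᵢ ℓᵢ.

2.45 bits/symbol

L̄ = Σ pᵢ·ℓᵢ = 0.32·3 + 0.12·1 + 0.31·2 + 0.25·3 = 2.45 bits/symbol.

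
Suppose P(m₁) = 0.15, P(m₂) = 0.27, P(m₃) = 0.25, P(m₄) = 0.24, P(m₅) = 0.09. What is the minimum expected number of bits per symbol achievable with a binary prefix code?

Repeatedly combine the two least-probable nodes; the expected code length is the sum of the merged weights.
merge 9/100 + 3/20 → 6/25
merge 6/25 + 6/25 → 12/25
merge 1/4 + 27/100 → 13/25
merge 12/25 + 13/25 → 1
L = 6/25 + 12/25 + 13/25 + 1 = 56/25 = 2.24 bits/symbol.

2.24 bits/symbol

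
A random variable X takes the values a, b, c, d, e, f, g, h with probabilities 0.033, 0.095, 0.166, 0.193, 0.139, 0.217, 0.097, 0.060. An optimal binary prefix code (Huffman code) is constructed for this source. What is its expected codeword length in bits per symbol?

Repeatedly combine the two least-probable nodes; the expected code length is the sum of the merged weights.
merge 33/1000 + 3/50 → 93/1000
merge 93/1000 + 19/200 → 47/250
merge 97/1000 + 139/1000 → 59/250
merge 83/500 + 47/250 → 177/500
merge 193/1000 + 217/1000 → 41/100
merge 59/250 + 177/500 → 59/100
merge 41/100 + 59/100 → 1
L = 93/1000 + 47/250 + 59/250 + 177/500 + 41/100 + 59/100 + 1 = 2871/1000 = 2.871 bits/symbol.

2.871 bits/symbol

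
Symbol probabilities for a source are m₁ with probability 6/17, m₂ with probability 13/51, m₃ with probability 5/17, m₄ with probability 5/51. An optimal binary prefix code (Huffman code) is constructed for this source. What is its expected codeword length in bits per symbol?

2 bits/symbol

Repeatedly combine the two least-probable nodes; the expected code length is the sum of the merged weights.
merge 5/51 + 13/51 → 6/17
merge 5/17 + 6/17 → 11/17
merge 6/17 + 11/17 → 1
L = 6/17 + 11/17 + 1 = 2 bits/symbol.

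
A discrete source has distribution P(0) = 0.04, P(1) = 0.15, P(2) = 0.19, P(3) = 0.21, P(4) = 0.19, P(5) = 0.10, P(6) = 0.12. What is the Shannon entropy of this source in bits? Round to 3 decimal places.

2.679 bits

H = −Σ pᵢ log₂ pᵢ.
−0.04·log₂(0.04) = 0.1858
−0.15·log₂(0.15) = 0.4105
−0.19·log₂(0.19) = 0.4552
−0.21·log₂(0.21) = 0.4728
−0.19·log₂(0.19) = 0.4552
−0.10·log₂(0.10) = 0.3322
−0.12·log₂(0.12) = 0.3671
Sum ≈ 2.6788 → 2.679 bits.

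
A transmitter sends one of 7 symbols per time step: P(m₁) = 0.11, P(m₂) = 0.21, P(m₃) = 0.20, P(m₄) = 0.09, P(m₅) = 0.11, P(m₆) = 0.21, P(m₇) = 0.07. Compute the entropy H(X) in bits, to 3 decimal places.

2.692 bits

H = −Σ pᵢ log₂ pᵢ.
−0.11·log₂(0.11) = 0.3503
−0.21·log₂(0.21) = 0.4728
−0.20·log₂(0.20) = 0.4644
−0.09·log₂(0.09) = 0.3127
−0.11·log₂(0.11) = 0.3503
−0.21·log₂(0.21) = 0.4728
−0.07·log₂(0.07) = 0.2686
Sum ≈ 2.6918 → 2.692 bits.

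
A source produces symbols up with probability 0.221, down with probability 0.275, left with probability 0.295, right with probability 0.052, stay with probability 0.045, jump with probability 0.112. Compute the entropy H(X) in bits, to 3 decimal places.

H = −Σ pᵢ log₂ pᵢ.
−0.221·log₂(0.221) = 0.4813
−0.275·log₂(0.275) = 0.5122
−0.295·log₂(0.295) = 0.5196
−0.052·log₂(0.052) = 0.2218
−0.045·log₂(0.045) = 0.2013
−0.112·log₂(0.112) = 0.3537
Sum ≈ 2.2899 → 2.290 bits.

2.290 bits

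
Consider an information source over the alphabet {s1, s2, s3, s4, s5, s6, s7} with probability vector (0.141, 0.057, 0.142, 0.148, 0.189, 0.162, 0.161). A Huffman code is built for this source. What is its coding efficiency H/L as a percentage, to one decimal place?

97.7%

Entropy H = −Σ p log₂ p ≈ 2.7458 bits.
Huffman merges: 57/1000+141/1000→99/500; 71/500+37/250→29/100; 161/1000+81/500→323/1000; 189/1000+99/500→387/1000; 29/100+323/1000→613/1000; 387/1000+613/1000→1. L = 2811/1000 ≈ 2.8110.
Efficiency = H/L = 2.7458/2.8110 = 97.7%.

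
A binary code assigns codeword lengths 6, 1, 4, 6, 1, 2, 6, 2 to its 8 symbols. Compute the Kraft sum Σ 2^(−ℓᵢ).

With common denominator 2^6 = 64: Σ 2^(−ℓᵢ) = 1/64 + 32/64 + 4/64 + 1/64 + 32/64 + 16/64 + 1/64 + 16/64 = 103/64 = 1.609375.

1.609375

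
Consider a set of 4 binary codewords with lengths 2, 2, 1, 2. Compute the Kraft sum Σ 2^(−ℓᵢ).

With common denominator 2^2 = 4: Σ 2^(−ℓᵢ) = 1/4 + 1/4 + 2/4 + 1/4 = 5/4 = 1.25.

1.25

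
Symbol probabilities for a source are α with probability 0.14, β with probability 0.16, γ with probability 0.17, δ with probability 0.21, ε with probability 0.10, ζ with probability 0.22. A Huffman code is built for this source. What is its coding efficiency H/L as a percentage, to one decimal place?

Entropy H = −Σ p log₂ p ≈ 2.5403 bits.
Huffman merges: 1/10+7/50→6/25; 4/25+17/100→33/100; 21/100+11/50→43/100; 6/25+33/100→57/100; 43/100+57/100→1. L = 257/100 ≈ 2.5700.
Efficiency = H/L = 2.5403/2.5700 = 98.8%.

98.8%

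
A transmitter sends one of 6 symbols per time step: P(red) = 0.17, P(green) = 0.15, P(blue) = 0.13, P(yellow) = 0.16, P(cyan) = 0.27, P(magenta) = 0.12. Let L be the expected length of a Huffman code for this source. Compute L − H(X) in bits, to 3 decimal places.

Entropy H = −Σ p log₂ p ≈ 2.5279 bits.
Huffman merges: 3/25+13/100→1/4; 3/20+4/25→31/100; 17/100+1/4→21/50; 27/100+31/100→29/50; 21/50+29/50→1. L = 64/25 ≈ 2.5600.
L − H = 2.5600 − 2.5279 = 0.032 bits.

0.032 bits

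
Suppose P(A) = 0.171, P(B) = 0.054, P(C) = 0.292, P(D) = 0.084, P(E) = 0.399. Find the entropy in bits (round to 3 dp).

2.011 bits

H = −Σ pᵢ log₂ pᵢ.
−0.171·log₂(0.171) = 0.4357
−0.054·log₂(0.054) = 0.2274
−0.292·log₂(0.292) = 0.5186
−0.084·log₂(0.084) = 0.3002
−0.399·log₂(0.399) = 0.5289
Sum ≈ 2.0107 → 2.011 bits.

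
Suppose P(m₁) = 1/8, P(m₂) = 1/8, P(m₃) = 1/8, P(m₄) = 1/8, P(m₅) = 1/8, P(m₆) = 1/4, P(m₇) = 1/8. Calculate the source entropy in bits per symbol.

Each probability is a power of 1/2, so log₂(1/p) is an integer.
H = Σ p·log₂(1/p) = 1/8·3 + 1/8·3 + 1/8·3 + 1/8·3 + 1/8·3 + 1/4·2 + 1/8·3 = 2.75 bits.

2.75 bits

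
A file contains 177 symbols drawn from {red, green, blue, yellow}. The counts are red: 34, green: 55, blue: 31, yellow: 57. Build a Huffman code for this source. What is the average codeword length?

Probabilities are the counts divided by 177.
Repeatedly combine the two least-probable nodes; the expected code length is the sum of the merged weights.
merge 31/177 + 34/177 → 65/177
merge 55/177 + 19/59 → 112/177
merge 65/177 + 112/177 → 1
L = 65/177 + 112/177 + 1 = 2 bits/symbol.

2 bits/symbol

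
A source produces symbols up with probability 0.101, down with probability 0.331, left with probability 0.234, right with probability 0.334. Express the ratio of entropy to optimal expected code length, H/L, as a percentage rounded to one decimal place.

Entropy H = −Σ p log₂ p ≈ 1.8808 bits.
Huffman merges: 101/1000+117/500→67/200; 331/1000+167/500→133/200; 67/200+133/200→1. L = 2 ≈ 2.0000.
Efficiency = H/L = 1.8808/2.0000 = 94.0%.

94.0%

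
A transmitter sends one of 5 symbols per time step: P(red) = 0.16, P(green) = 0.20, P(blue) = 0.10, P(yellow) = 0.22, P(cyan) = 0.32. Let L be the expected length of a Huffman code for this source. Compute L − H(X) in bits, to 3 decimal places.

0.034 bits

Entropy H = −Σ p log₂ p ≈ 2.2262 bits.
Huffman merges: 1/10+4/25→13/50; 1/5+11/50→21/50; 13/50+8/25→29/50; 21/50+29/50→1. L = 113/50 ≈ 2.2600.
L − H = 2.2600 − 2.2262 = 0.034 bits.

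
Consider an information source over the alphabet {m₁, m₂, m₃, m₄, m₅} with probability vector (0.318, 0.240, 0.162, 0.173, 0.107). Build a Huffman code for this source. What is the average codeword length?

2.269 bits/symbol

Repeatedly combine the two least-probable nodes; the expected code length is the sum of the merged weights.
merge 107/1000 + 81/500 → 269/1000
merge 173/1000 + 6/25 → 413/1000
merge 269/1000 + 159/500 → 587/1000
merge 413/1000 + 587/1000 → 1
L = 269/1000 + 413/1000 + 587/1000 + 1 = 2269/1000 = 2.269 bits/symbol.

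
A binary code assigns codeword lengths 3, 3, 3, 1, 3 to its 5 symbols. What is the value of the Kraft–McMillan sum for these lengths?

1

With common denominator 2^3 = 8: Σ 2^(−ℓᵢ) = 1/8 + 1/8 + 1/8 + 4/8 + 1/8 = 8/8 = 1.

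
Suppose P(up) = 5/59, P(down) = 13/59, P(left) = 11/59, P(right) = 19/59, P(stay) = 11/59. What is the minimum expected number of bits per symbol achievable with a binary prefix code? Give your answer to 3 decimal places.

2.271 bits/symbol

Repeatedly combine the two least-probable nodes; the expected code length is the sum of the merged weights.
merge 5/59 + 11/59 → 16/59
merge 11/59 + 13/59 → 24/59
merge 16/59 + 19/59 → 35/59
merge 24/59 + 35/59 → 1
L = 16/59 + 24/59 + 35/59 + 1 = 134/59 ≈ 2.271 bits/symbol.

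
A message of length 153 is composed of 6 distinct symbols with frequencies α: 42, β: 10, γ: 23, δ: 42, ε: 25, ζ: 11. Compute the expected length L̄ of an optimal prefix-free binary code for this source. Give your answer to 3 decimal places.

2.425 bits/symbol

Probabilities are the counts divided by 153.
Repeatedly combine the two least-probable nodes; the expected code length is the sum of the merged weights.
merge 10/153 + 11/153 → 7/51
merge 7/51 + 23/153 → 44/153
merge 25/153 + 14/51 → 67/153
merge 14/51 + 44/153 → 86/153
merge 67/153 + 86/153 → 1
L = 7/51 + 44/153 + 67/153 + 86/153 + 1 = 371/153 ≈ 2.425 bits/symbol.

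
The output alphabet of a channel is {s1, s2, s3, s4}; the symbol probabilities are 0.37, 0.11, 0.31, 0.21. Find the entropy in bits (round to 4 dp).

H = −Σ pᵢ log₂ pᵢ.
−0.37·log₂(0.37) = 0.5307
−0.11·log₂(0.11) = 0.3503
−0.31·log₂(0.31) = 0.5238
−0.21·log₂(0.21) = 0.4728
Sum ≈ 1.8776 → 1.8776 bits.

1.8776 bits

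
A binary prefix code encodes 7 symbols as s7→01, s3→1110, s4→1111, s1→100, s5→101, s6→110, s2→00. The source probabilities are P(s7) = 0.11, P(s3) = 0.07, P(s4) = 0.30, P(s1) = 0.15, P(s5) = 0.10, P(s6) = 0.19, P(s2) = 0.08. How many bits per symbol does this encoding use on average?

L̄ = Σ pᵢ·ℓᵢ = 0.11·2 + 0.07·4 + 0.30·4 + 0.15·3 + 0.10·3 + 0.19·3 + 0.08·2 = 3.18 bits/symbol.

3.18 bits/symbol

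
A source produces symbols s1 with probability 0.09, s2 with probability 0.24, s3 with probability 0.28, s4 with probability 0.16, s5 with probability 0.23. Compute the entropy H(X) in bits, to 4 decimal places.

H = −Σ pᵢ log₂ pᵢ.
−0.09·log₂(0.09) = 0.3127
−0.24·log₂(0.24) = 0.4941
−0.28·log₂(0.28) = 0.5142
−0.16·log₂(0.16) = 0.4230
−0.23·log₂(0.23) = 0.4877
Sum ≈ 2.2317 → 2.2317 bits.

2.2317 bits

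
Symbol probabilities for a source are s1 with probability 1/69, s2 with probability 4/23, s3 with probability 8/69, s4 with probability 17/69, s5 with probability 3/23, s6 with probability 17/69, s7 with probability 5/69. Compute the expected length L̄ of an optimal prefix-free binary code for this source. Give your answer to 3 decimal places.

Repeatedly combine the two least-probable nodes; the expected code length is the sum of the merged weights.
merge 1/69 + 5/69 → 2/23
merge 2/23 + 8/69 → 14/69
merge 3/23 + 4/23 → 7/23
merge 14/69 + 17/69 → 31/69
merge 17/69 + 7/23 → 38/69
merge 31/69 + 38/69 → 1
L = 2/23 + 14/69 + 7/23 + 31/69 + 38/69 + 1 = 179/69 ≈ 2.594 bits/symbol.

2.594 bits/symbol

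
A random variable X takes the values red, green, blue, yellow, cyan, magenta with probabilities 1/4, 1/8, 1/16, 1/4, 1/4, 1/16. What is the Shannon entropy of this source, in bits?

Each probability is a power of 1/2, so log₂(1/p) is an integer.
H = Σ p·log₂(1/p) = 1/4·2 + 1/8·3 + 1/16·4 + 1/4·2 + 1/4·2 + 1/16·4 = 2.375 bits.

2.375 bits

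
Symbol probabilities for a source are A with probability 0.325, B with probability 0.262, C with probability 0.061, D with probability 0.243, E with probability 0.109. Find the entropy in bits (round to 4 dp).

2.1239 bits

H = −Σ pᵢ log₂ pᵢ.
−0.325·log₂(0.325) = 0.5270
−0.262·log₂(0.262) = 0.5063
−0.061·log₂(0.061) = 0.2461
−0.243·log₂(0.243) = 0.4960
−0.109·log₂(0.109) = 0.3485
Sum ≈ 2.1239 → 2.1239 bits.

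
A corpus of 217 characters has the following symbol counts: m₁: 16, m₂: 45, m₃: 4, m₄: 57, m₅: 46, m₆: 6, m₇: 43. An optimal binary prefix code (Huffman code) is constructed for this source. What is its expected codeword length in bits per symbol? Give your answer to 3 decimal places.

Probabilities are the counts divided by 217.
Repeatedly combine the two least-probable nodes; the expected code length is the sum of the merged weights.
merge 4/217 + 6/217 → 10/217
merge 10/217 + 16/217 → 26/217
merge 26/217 + 43/217 → 69/217
merge 45/217 + 46/217 → 13/31
merge 57/217 + 69/217 → 18/31
merge 13/31 + 18/31 → 1
L = 10/217 + 26/217 + 69/217 + 13/31 + 18/31 + 1 = 77/31 ≈ 2.484 bits/symbol.

2.484 bits/symbol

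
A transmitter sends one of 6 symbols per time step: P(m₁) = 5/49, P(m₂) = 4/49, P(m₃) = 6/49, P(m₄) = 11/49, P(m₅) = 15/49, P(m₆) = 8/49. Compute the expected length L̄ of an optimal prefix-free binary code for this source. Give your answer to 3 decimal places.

2.469 bits/symbol

Repeatedly combine the two least-probable nodes; the expected code length is the sum of the merged weights.
merge 4/49 + 5/49 → 9/49
merge 6/49 + 8/49 → 2/7
merge 9/49 + 11/49 → 20/49
merge 2/7 + 15/49 → 29/49
merge 20/49 + 29/49 → 1
L = 9/49 + 2/7 + 20/49 + 29/49 + 1 = 121/49 ≈ 2.469 bits/symbol.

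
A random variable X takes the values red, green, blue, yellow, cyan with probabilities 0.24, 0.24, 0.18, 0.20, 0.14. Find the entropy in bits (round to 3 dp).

2.295 bits

H = −Σ pᵢ log₂ pᵢ.
−0.24·log₂(0.24) = 0.4941
−0.24·log₂(0.24) = 0.4941
−0.18·log₂(0.18) = 0.4453
−0.20·log₂(0.20) = 0.4644
−0.14·log₂(0.14) = 0.3971
Sum ≈ 2.2951 → 2.295 bits.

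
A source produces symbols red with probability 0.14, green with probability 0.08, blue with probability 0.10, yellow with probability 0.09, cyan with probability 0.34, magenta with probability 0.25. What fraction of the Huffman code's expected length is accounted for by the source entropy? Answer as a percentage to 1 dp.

98.0%

Entropy H = −Σ p log₂ p ≈ 2.3626 bits.
Huffman merges: 2/25+9/100→17/100; 1/10+7/50→6/25; 17/100+6/25→41/100; 1/4+17/50→59/100; 41/100+59/100→1. L = 241/100 ≈ 2.4100.
Efficiency = H/L = 2.3626/2.4100 = 98.0%.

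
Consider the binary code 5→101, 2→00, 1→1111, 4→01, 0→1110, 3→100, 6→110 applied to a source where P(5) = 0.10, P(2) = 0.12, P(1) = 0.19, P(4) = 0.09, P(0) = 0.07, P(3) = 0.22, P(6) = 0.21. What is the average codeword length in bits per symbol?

L̄ = Σ pᵢ·ℓᵢ = 0.10·3 + 0.12·2 + 0.19·4 + 0.09·2 + 0.07·4 + 0.22·3 + 0.21·3 = 3.05 bits/symbol.

3.05 bits/symbol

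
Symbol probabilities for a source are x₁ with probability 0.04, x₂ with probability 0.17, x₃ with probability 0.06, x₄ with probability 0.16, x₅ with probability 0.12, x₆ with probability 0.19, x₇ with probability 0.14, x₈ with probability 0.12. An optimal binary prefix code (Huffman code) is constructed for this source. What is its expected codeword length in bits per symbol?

2.91 bits/symbol

Repeatedly combine the two least-probable nodes; the expected code length is the sum of the merged weights.
merge 1/25 + 3/50 → 1/10
merge 1/10 + 3/25 → 11/50
merge 3/25 + 7/50 → 13/50
merge 4/25 + 17/100 → 33/100
merge 19/100 + 11/50 → 41/100
merge 13/50 + 33/100 → 59/100
merge 41/100 + 59/100 → 1
L = 1/10 + 11/50 + 13/50 + 33/100 + 41/100 + 59/100 + 1 = 291/100 = 2.91 bits/symbol.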